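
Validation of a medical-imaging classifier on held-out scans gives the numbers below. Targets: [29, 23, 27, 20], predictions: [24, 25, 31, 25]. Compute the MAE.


Absolute errors: |29-24|=5, |23-25|=2, |27-31|=4, |20-25|=5
Sum = 16
MAE = 16/4 = 4

4


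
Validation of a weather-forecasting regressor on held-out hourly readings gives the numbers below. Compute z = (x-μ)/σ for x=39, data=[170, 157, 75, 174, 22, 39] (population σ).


μ = 106.1667, σ = 63.017
z = (39 - 106.1667)/63.017 = -1.0659

-1.0659


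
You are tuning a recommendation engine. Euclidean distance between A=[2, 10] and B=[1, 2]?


d = √((2-1)² + (10-2)²)
  = √(1 + 64)
  = √65 = 8.0623

8.0623


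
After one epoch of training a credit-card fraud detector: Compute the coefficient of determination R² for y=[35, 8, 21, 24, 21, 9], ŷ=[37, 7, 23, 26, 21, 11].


ȳ = 19.6667
SS_res = Σ(y-ŷ)² = 17
SS_tot = Σ(y-ȳ)² = 507.33
R² = 1 - SS_res/SS_tot = 1 - 0.0335 = 0.9665

0.9665


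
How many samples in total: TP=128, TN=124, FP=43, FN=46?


Total = TP + TN + FP + FN
= 128 + 124 + 43 + 46
= 341
(Predicted positive: 171, predicted negative: 170)

341


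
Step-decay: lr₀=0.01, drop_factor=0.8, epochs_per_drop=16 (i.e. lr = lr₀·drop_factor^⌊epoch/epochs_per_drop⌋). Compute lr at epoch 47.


n_drops = ⌊47/16⌋ = 2
lr = 0.01·0.8^2 = 0.01·0.64 = 0.0064

0.0064


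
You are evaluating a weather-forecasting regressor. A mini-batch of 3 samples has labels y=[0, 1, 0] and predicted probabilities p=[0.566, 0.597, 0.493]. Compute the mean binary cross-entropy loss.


L[0] = -ln(1-0.566) = -ln(0.434) = 0.8347
L[1] = -ln(0.597) = 0.5158
L[2] = -ln(1-0.493) = -ln(0.507) = 0.6792
mean = (0.8347 + 0.5158 + 0.6792)/3 = 0.6766

0.6766


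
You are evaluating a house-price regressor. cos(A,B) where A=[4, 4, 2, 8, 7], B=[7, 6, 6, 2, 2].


A·B = 4·7 + 4·6 + 2·6 + 8·2 + 7·2 = 94
‖A‖ = √149 = 12.2066, ‖B‖ = √129 = 11.3578
cos = 94/(√149·√129) = 94/√19221 = 0.678

0.678


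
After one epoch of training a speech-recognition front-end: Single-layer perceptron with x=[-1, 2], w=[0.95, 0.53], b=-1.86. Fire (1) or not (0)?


z = (-1)·(0.95) + (2)·(0.53) - 1.86
  = -1.75
step(z) = 0 (z<0)

0


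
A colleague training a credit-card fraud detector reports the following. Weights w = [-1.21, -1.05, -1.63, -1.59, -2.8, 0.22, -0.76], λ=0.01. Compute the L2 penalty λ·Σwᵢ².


‖w‖₂² = (-1.21)² + (-1.05)² + (-1.63)² + (-1.59)² + (-2.8)² + (0.22)² + (-0.76)²
     = 1.4641 + 1.1025 + 2.6569 + 2.5281 + 7.84 + 0.0484 + 0.5776
     = 16.2176
λ·‖w‖₂² = 0.01·16.2176 = 0.162176

0.162176


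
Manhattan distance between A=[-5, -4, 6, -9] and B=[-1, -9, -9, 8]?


d = |-5+ 1| + |-4+ 9| + |6+ 9| + |-9-8|
  = 4 + 5 + 15 + 17
  = 41

41


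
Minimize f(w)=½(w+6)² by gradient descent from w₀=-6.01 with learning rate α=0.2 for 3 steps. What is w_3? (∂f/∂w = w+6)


step 1: grad = -6.01+6 = -0.01; w = -6.01 - 0.2·(-0.01) = -6.008
step 2: grad = -6.008+6 = -0.008; w = -6.008 - 0.2·(-0.008) = -6.0064
step 3: grad = -6.0064+6 = -0.0064; w = -6.0064 - 0.2·(-0.0064) = -6.00512

-6.00512


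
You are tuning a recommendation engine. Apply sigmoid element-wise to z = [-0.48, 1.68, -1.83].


σ(-0.48) = 1/(1+e^0.48) = 0.3823
σ(1.68) = 1/(1+e^-1.68) = 0.8429
σ(-1.83) = 1/(1+e^1.83) = 0.1382
result = [0.3823, 0.8429, 0.1382]

[0.3823, 0.8429, 0.1382]


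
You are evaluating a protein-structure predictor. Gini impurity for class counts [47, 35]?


Probabilities: [47/82, 35/82] ≈ [0.5732, 0.4268]
Σpᵢ² = (2209 + 1225)/82² = 3434/6724
Gini = 1 - Σpᵢ² = 1 - 3434/6724 = 0.4893

0.4893


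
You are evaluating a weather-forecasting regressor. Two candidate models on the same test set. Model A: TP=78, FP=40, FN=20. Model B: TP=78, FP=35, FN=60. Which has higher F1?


Model A: P=78/118=0.661, R=78/98=0.7959, F1=2PR/(P+R)=2TP/(2TP+FP+FN)=156/216=0.7222
Model B: P=78/113=0.6903, R=78/138=0.5652, F1=2PR/(P+R)=2TP/(2TP+FP+FN)=156/251=0.6215
0.7222 > 0.6215 → Model A

Model A


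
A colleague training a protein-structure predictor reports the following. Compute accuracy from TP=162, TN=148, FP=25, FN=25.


Accuracy = (TP+TN)/(TP+TN+FP+FN)
= (162+148)/(360)
= 310/360 = 86.11%

86.11%


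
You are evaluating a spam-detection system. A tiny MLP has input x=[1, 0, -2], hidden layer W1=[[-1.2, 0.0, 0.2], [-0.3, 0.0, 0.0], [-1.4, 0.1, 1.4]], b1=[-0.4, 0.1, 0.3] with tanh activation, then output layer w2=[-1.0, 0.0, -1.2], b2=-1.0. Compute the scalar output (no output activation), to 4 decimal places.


z1[0] = (-1.2)·(1) + (0.0)·(0) + (0.2)·(-2) - 0.4 = -2.0
z1[1] = (-0.3)·(1) + (0.0)·(0) + (0.0)·(-2) + 0.1 = -0.2
z1[2] = (-1.4)·(1) + (0.1)·(0) + (1.4)·(-2) + 0.3 = -3.9
h = tanh(z1) = [-0.964, -0.1974, -0.9992]
output = (-1.0)·(-0.964) + (0.0)·(-0.1974) + (-1.2)·(-0.9992) - 1.0 = 1.163

1.163


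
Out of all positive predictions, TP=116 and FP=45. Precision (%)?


Precision = TP/(TP+FP)
= 116/(116+45)
= 116/161 = 72.05%

72.05%


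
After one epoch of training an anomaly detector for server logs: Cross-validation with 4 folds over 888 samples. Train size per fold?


Fold size = 888/4 = 222
Training per fold = 888 - 222 = 666

666


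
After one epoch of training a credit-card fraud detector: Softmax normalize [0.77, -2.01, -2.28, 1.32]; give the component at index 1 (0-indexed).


Exponentials: e^0.77=2.1598, e^-2.01=0.134, e^-2.28=0.1023, e^1.32=3.7434
Sum = 6.1395
Softmax = [0.3518, 0.0218, 0.0167, 0.6097]
p[1] = 0.134/6.1395 = 0.0218

0.0218


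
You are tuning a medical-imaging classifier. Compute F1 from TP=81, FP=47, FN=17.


Precision = 81/128 = 0.6328
Recall = 81/98 = 0.8265
F1 = 2·P·R/(P+R) = 2·TP/(2·TP+FP+FN) = 162/(162+47+17) = 162/226 = 0.7168

0.7168


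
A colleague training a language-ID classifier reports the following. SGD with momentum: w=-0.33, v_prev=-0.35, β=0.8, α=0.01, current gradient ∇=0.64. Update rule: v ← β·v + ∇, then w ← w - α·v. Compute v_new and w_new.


v_new = 0.8·-0.35 + 0.64 = -0.28 + 0.64 = 0.36
w_new = -0.33 - 0.01·0.36 = -0.33 - 0.0036 = -0.3336

v_new=0.36, w_new=-0.3336


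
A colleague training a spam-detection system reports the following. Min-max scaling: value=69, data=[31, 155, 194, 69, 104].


min=31, max=194
(69-31)/(194-31) = 38/163 = 0.2331

0.2331


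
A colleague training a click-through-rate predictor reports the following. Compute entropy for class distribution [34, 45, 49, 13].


Probabilities: [34/141, 45/141, 49/141, 13/141] ≈ [0.2411, 0.3191, 0.3475, 0.0922]
H = -((34/141)·log₂(34/141) + (45/141)·log₂(45/141) + (49/141)·log₂(49/141) + (13/141)·log₂(13/141))
  = 1.8677 bits

1.8677 bits


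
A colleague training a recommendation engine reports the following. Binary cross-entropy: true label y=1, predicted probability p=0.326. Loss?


BCE = -[y·ln(p) + (1-y)·ln(1-p)]
= -1·ln(0.326) - 0
= -ln(0.326) = 1.1209

1.1209


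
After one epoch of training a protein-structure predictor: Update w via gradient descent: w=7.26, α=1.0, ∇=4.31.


w_new = w - α·∇
= 7.26 - 1.0·4.31
= 7.26 - 4.31
= 2.95

2.95


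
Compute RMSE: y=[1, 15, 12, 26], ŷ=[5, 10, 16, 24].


MSE = 61/4 = 15.25
RMSE = √(61/4) = 3.9051

3.9051


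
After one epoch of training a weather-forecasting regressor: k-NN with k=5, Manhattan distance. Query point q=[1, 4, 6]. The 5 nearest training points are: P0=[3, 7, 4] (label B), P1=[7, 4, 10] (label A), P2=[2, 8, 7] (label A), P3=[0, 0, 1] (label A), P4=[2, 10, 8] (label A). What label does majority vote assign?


d(q,P0) = 7  (label B)
d(q,P1) = 10  (label A)
d(q,P2) = 6  (label A)
d(q,P3) = 10  (label A)
d(q,P4) = 9  (label A)
Votes: A=4, B=1
Majority → A

A


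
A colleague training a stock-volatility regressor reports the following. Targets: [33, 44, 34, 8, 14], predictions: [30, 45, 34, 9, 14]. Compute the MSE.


Squared errors: (33-30)²=9, (44-45)²=1, (34-34)²=0, (8-9)²=1, (14-14)²=0
Sum = 11
MSE = 11/5 = 11/5

11/5


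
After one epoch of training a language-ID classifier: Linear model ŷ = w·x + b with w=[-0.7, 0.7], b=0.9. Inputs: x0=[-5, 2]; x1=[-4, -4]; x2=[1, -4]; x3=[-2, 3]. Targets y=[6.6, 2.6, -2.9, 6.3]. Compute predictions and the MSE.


ŷ0 = (-0.7)·(-5) + (0.7)·(2) + 0.9 = 5.8
ŷ1 = (-0.7)·(-4) + (0.7)·(-4) + 0.9 = 0.9
ŷ2 = (-0.7)·(1) + (0.7)·(-4) + 0.9 = -2.6
ŷ3 = (-0.7)·(-2) + (0.7)·(3) + 0.9 = 4.4
errors² = [0.64, 2.89, 0.09, 3.61]
MSE = 7.2300/4 = 1.8075

1.8075


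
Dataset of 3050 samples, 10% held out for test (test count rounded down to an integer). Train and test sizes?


Test = ⌊3050·10/100⌋ = 305
Train = 3050 - 305 = 2745

Train: 2745, Test: 305


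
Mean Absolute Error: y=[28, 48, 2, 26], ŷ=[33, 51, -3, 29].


Absolute errors: |28-33|=5, |48-51|=3, |2+ 3|=5, |26-29|=3
Sum = 16
MAE = 16/4 = 4

4


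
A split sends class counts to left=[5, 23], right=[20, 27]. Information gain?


Parent = [25, 50], H_parent = 0.9183
H_left = 0.6769 (n=28), H_right = 0.9839 (n=47)
H_children = (28/75)·0.6769 + (47/75)·0.9839 = 0.8693
IG = 0.9183 - 0.8693 = 0.049

0.049


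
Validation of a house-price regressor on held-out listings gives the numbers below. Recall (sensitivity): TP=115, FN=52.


Recall = TP/(TP+FN)
= 115/(115+52)
= 115/167 = 68.86%

68.86%


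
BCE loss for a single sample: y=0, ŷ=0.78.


BCE = -[y·ln(p) + (1-y)·ln(1-p)]
= -0 - 1·ln(1-0.78)
= -ln(0.22) = 1.5141

1.5141


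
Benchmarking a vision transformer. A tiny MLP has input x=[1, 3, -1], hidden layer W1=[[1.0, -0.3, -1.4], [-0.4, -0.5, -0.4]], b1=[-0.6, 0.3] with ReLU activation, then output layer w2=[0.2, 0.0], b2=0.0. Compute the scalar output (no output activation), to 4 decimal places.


z1[0] = (1.0)·(1) + (-0.3)·(3) + (-1.4)·(-1) - 0.6 = 0.9
z1[1] = (-0.4)·(1) + (-0.5)·(3) + (-0.4)·(-1) + 0.3 = -1.2
h = ReLU(z1) = [0.9, 0.0]
output = (0.2)·(0.9) + (0.0)·(0.0) + 0.0 = 0.18

0.18


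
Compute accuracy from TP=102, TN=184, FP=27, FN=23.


Accuracy = (TP+TN)/(TP+TN+FP+FN)
= (102+184)/(336)
= 286/336 = 85.12%

85.12%


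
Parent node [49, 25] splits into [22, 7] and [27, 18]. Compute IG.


Parent = [49, 25], H_parent = 0.9227
H_left = 0.7973 (n=29), H_right = 0.971 (n=45)
H_children = (29/74)·0.7973 + (45/74)·0.971 = 0.9029
IG = 0.9227 - 0.9029 = 0.0198

0.0198


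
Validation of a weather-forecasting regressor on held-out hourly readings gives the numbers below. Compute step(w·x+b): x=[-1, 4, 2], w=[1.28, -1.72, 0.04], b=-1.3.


z = (-1)·(1.28) + (4)·(-1.72) + (2)·(0.04) - 1.3
  = -9.38
step(z) = 0 (z<0)

0


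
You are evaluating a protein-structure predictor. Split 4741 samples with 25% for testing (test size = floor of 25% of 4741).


Test = ⌊4741·25/100⌋ = 1185
Train = 4741 - 1185 = 3556

Train: 3556, Test: 1185


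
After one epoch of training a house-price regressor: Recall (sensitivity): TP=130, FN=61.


Recall = TP/(TP+FN)
= 130/(130+61)
= 130/191 = 68.06%

68.06%


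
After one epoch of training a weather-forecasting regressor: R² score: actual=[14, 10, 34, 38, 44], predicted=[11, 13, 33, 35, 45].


ȳ = 28
SS_res = Σ(y-ŷ)² = 29
SS_tot = Σ(y-ȳ)² = 912
R² = 1 - SS_res/SS_tot = 1 - 0.0318 = 0.9682

0.9682


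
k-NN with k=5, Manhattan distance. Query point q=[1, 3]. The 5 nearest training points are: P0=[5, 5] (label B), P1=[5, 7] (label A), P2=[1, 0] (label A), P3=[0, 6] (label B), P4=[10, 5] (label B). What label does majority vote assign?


d(q,P0) = 6  (label B)
d(q,P1) = 8  (label A)
d(q,P2) = 3  (label A)
d(q,P3) = 4  (label B)
d(q,P4) = 11  (label B)
Votes: A=2, B=3
Majority → B

B


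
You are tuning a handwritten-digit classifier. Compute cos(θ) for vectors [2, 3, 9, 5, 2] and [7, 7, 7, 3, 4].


A·B = 2·7 + 3·7 + 9·7 + 5·3 + 2·4 = 121
‖A‖ = √123 = 11.0905, ‖B‖ = √172 = 13.1149
cos = 121/(√123·√172) = 121/√21156 = 0.8319

0.8319


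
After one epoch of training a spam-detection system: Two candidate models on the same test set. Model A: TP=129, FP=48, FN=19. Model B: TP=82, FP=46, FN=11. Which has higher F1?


Model A: P=129/177=0.7288, R=129/148=0.8716, F1=2PR/(P+R)=2TP/(2TP+FP+FN)=258/325=0.7938
Model B: P=82/128=0.6406, R=82/93=0.8817, F1=2PR/(P+R)=2TP/(2TP+FP+FN)=164/221=0.7421
0.7938 > 0.7421 → Model A

Model A


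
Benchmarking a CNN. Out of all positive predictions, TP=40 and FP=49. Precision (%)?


Precision = TP/(TP+FP)
= 40/(40+49)
= 40/89 = 44.94%

44.94%


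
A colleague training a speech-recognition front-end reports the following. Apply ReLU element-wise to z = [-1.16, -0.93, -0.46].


ReLU(-1.16) = max(0, -1.16) = 0.0
ReLU(-0.93) = max(0, -0.93) = 0.0
ReLU(-0.46) = max(0, -0.46) = 0.0
result = [0.0, 0.0, 0.0]

[0.0, 0.0, 0.0]


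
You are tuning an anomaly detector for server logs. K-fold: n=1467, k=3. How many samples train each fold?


Fold size = 1467/3 = 489
Training per fold = 1467 - 489 = 978

978


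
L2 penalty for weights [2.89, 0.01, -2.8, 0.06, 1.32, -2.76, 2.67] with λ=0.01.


‖w‖₂² = (2.89)² + (0.01)² + (-2.8)² + (0.06)² + (1.32)² + (-2.76)² + (2.67)²
     = 8.3521 + 0.0001 + 7.84 + 0.0036 + 1.7424 + 7.6176 + 7.1289
     = 32.6847
λ·‖w‖₂² = 0.01·32.6847 = 0.326847

0.326847


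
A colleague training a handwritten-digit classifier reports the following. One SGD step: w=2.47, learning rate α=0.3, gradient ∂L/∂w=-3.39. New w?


w_new = w - α·∇
= 2.47 - 0.3·-3.39
= 2.47 + 1.017
= 3.487

3.487


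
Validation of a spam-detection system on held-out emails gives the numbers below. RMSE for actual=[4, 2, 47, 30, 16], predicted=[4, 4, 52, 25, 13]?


MSE = 63/5 = 12.6
RMSE = √(63/5) = 3.5496

3.5496


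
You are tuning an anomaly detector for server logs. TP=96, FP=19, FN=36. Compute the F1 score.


Precision = 96/115 = 0.8348
Recall = 96/132 = 0.7273
F1 = 2·P·R/(P+R) = 2·TP/(2·TP+FP+FN) = 192/(192+19+36) = 192/247 = 0.7773

0.7773


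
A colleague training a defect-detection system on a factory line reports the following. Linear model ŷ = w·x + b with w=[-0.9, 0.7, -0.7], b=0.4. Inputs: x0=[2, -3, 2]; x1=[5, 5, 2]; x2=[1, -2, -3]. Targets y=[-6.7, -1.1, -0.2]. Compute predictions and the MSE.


ŷ0 = (-0.9)·(2) + (0.7)·(-3) + (-0.7)·(2) + 0.4 = -4.9
ŷ1 = (-0.9)·(5) + (0.7)·(5) + (-0.7)·(2) + 0.4 = -2.0
ŷ2 = (-0.9)·(1) + (0.7)·(-2) + (-0.7)·(-3) + 0.4 = 0.2
errors² = [3.24, 0.81, 0.16]
MSE = 4.2100/3 = 1.4033

1.4033


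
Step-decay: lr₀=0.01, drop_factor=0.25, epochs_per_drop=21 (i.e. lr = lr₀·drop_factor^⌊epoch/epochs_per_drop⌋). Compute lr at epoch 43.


n_drops = ⌊43/21⌋ = 2
lr = 0.01·0.25^2 = 0.01·0.0625 = 0.000625

0.000625


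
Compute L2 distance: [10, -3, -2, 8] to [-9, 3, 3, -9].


d = √((10+ 9)² + (-3-3)² + (-2-3)² + (8+ 9)²)
  = √(361 + 36 + 25 + 289)
  = √711 = 26.6646

26.6646


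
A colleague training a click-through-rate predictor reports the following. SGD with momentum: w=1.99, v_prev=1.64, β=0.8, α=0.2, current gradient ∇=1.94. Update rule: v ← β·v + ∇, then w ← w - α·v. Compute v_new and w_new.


v_new = 0.8·1.64 + 1.94 = 1.312 + 1.94 = 3.252
w_new = 1.99 - 0.2·3.252 = 1.99 - 0.6504 = 1.3396

v_new=3.252, w_new=1.3396


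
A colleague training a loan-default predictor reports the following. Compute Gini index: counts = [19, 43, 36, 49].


Probabilities: [19/147, 43/147, 36/147, 49/147] ≈ [0.1293, 0.2925, 0.2449, 0.3333]
Σpᵢ² = (361 + 1849 + 1296 + 2401)/147² = 5907/21609
Gini = 1 - Σpᵢ² = 1 - 5907/21609 = 0.7266

0.7266


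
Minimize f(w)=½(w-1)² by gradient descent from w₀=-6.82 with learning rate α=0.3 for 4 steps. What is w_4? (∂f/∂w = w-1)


step 1: grad = -6.82-1 = -7.82; w = -6.82 - 0.3·(-7.82) = -4.474
step 2: grad = -4.474-1 = -5.474; w = -4.474 - 0.3·(-5.474) = -2.8318
step 3: grad = -2.8318-1 = -3.8318; w = -2.8318 - 0.3·(-3.8318) = -1.68226
step 4: grad = -1.68226-1 = -2.68226; w = -1.68226 - 0.3·(-2.68226) = -0.877582

-0.877582


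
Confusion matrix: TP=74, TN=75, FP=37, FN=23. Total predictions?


Total = TP + TN + FP + FN
= 74 + 75 + 37 + 23
= 209
(Predicted positive: 111, predicted negative: 98)

209


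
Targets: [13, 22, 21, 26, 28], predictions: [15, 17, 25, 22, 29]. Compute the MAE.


Absolute errors: |13-15|=2, |22-17|=5, |21-25|=4, |26-22|=4, |28-29|=1
Sum = 16
MAE = 16/5 = 16/5

16/5


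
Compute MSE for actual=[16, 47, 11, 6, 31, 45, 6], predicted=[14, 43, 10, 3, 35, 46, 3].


Squared errors: (16-14)²=4, (47-43)²=16, (11-10)²=1, (6-3)²=9, (31-35)²=16, (45-46)²=1, (6-3)²=9
Sum = 56
MSE = 56/7 = 8

8


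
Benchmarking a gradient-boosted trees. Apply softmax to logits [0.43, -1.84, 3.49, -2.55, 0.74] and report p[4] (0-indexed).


Exponentials: e^0.43=1.5373, e^-1.84=0.1588, e^3.49=32.7859, e^-2.55=0.0781, e^0.74=2.0959
Sum = 36.656
Softmax = [0.0419, 0.0043, 0.8944, 0.0021, 0.0572]
p[4] = 2.0959/36.656 = 0.0572

0.0572


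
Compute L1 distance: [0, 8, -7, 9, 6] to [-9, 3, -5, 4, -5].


d = |0+ 9| + |8-3| + |-7+ 5| + |9-4| + |6+ 5|
  = 9 + 5 + 2 + 5 + 11
  = 32

32


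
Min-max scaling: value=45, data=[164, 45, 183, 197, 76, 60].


min=45, max=197
(45-45)/(197-45) = 0/152 = 0.0

0.0


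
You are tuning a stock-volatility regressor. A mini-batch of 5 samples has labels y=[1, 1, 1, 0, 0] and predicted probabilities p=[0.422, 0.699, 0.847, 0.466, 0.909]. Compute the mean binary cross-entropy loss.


L[0] = -ln(0.422) = 0.8627
L[1] = -ln(0.699) = 0.3581
L[2] = -ln(0.847) = 0.1661
L[3] = -ln(1-0.466) = -ln(0.534) = 0.6274
L[4] = -ln(1-0.909) = -ln(0.091) = 2.3969
mean = (0.8627 + 0.3581 + 0.1661 + 0.6274 + 2.3969)/5 = 0.8822

0.8822


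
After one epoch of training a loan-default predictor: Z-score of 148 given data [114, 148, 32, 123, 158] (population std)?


μ = 115, σ = 44.4792
z = (148 - 115)/44.4792 = 0.7419

0.7419


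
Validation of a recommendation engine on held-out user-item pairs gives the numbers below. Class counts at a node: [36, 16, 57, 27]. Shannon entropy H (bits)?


Probabilities: [36/136, 16/136, 57/136, 27/136] ≈ [0.2647, 0.1176, 0.4191, 0.1985]
H = -((36/136)·log₂(36/136) + (16/136)·log₂(16/136) + (57/136)·log₂(57/136) + (27/136)·log₂(27/136))
  = 1.8597 bits

1.8597 bits


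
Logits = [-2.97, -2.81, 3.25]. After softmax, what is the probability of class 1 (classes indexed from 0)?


Exponentials: e^-2.97=0.0513, e^-2.81=0.0602, e^3.25=25.7903
Sum = 25.9018
Softmax = [0.002, 0.0023, 0.9957]
p[1] = 0.0602/25.9018 = 0.0023

0.0023


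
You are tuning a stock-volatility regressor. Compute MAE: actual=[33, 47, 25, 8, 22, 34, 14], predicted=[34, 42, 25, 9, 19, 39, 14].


Absolute errors: |33-34|=1, |47-42|=5, |25-25|=0, |8-9|=1, |22-19|=3, |34-39|=5, |14-14|=0
Sum = 15
MAE = 15/7 = 15/7

15/7


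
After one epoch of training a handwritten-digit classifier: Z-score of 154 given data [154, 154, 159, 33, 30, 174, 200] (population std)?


μ = 129.1429, σ = 63.508
z = (154 - 129.1429)/63.508 = 0.3914

0.3914


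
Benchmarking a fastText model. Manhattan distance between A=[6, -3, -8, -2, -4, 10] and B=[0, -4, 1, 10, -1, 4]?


d = |6-0| + |-3+ 4| + |-8-1| + |-2-10| + |-4+ 1| + |10-4|
  = 6 + 1 + 9 + 12 + 3 + 6
  = 37

37


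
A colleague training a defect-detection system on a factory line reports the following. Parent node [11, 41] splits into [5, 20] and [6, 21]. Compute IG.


Parent = [11, 41], H_parent = 0.7444
H_left = 0.7219 (n=25), H_right = 0.7642 (n=27)
H_children = (25/52)·0.7219 + (27/52)·0.7642 = 0.7439
IG = 0.7444 - 0.7439 = 0.0005

0.0005


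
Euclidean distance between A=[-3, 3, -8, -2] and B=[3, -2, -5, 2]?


d = √((-3-3)² + (3+ 2)² + (-8+ 5)² + (-2-2)²)
  = √(36 + 25 + 9 + 16)
  = √86 = 9.2736

9.2736


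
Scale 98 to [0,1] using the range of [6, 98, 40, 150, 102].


min=6, max=150
(98-6)/(150-6) = 92/144 = 0.6389

0.6389


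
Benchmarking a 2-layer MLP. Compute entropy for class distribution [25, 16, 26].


Probabilities: [25/67, 16/67, 26/67] ≈ [0.3731, 0.2388, 0.3881]
H = -((25/67)·log₂(25/67) + (16/67)·log₂(16/67) + (26/67)·log₂(26/67))
  = 1.554 bits

1.554 bits


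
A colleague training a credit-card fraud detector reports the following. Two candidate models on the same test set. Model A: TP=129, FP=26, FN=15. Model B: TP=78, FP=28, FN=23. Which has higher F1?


Model A: P=129/155=0.8323, R=129/144=0.8958, F1=2PR/(P+R)=2TP/(2TP+FP+FN)=258/299=0.8629
Model B: P=78/106=0.7358, R=78/101=0.7723, F1=2PR/(P+R)=2TP/(2TP+FP+FN)=156/207=0.7536
0.8629 > 0.7536 → Model A

Model A


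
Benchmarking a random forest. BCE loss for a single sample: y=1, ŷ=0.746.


BCE = -[y·ln(p) + (1-y)·ln(1-p)]
= -1·ln(0.746) - 0
= -ln(0.746) = 0.293

0.293


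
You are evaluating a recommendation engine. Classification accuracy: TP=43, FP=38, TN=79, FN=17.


Accuracy = (TP+TN)/(TP+TN+FP+FN)
= (43+79)/(177)
= 122/177 = 68.93%

68.93%


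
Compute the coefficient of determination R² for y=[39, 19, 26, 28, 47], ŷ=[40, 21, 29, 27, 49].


ȳ = 31.8
SS_res = Σ(y-ŷ)² = 19
SS_tot = Σ(y-ȳ)² = 494.8
R² = 1 - SS_res/SS_tot = 1 - 0.0384 = 0.9616

0.9616


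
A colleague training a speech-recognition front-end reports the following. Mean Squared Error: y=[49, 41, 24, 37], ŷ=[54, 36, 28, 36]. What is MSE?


Squared errors: (49-54)²=25, (41-36)²=25, (24-28)²=16, (37-36)²=1
Sum = 67
MSE = 67/4 = 67/4

67/4


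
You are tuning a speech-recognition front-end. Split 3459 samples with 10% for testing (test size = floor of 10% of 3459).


Test = ⌊3459·10/100⌋ = 345
Train = 3459 - 345 = 3114

Train: 3114, Test: 345


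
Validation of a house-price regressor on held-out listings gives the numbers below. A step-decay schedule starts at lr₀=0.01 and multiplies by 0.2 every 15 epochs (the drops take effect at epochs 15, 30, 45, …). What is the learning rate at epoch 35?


n_drops = ⌊35/15⌋ = 2
lr = 0.01·0.2^2 = 0.01·0.04 = 0.0004

0.0004


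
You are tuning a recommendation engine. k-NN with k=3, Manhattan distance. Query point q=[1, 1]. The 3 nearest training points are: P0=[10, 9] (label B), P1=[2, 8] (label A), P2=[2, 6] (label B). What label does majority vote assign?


d(q,P0) = 17  (label B)
d(q,P1) = 8  (label A)
d(q,P2) = 6  (label B)
Votes: A=1, B=2
Majority → B

B


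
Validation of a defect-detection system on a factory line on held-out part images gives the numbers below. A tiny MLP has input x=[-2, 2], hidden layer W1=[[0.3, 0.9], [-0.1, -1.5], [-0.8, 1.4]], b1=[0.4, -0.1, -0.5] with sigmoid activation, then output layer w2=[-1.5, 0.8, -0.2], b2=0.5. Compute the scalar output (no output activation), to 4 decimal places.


z1[0] = (0.3)·(-2) + (0.9)·(2) + 0.4 = 1.6
z1[1] = (-0.1)·(-2) + (-1.5)·(2) - 0.1 = -2.9
z1[2] = (-0.8)·(-2) + (1.4)·(2) - 0.5 = 3.9
h = sigmoid(z1) = [0.832, 0.0522, 0.9802]
output = (-1.5)·(0.832) + (0.8)·(0.0522) + (-0.2)·(0.9802) + 0.5 = -0.9023

-0.9023


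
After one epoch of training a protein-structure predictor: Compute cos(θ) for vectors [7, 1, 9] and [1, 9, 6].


A·B = 7·1 + 1·9 + 9·6 = 70
‖A‖ = √131 = 11.4455, ‖B‖ = √118 = 10.8628
cos = 70/(√131·√118) = 70/√15458 = 0.563

0.563


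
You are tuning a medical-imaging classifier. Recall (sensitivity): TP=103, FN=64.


Recall = TP/(TP+FN)
= 103/(103+64)
= 103/167 = 61.68%

61.68%


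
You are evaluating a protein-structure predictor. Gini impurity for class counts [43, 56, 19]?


Probabilities: [43/118, 56/118, 19/118] ≈ [0.3644, 0.4746, 0.161]
Σpᵢ² = (1849 + 3136 + 361)/118² = 5346/13924
Gini = 1 - Σpᵢ² = 1 - 5346/13924 = 0.6161

0.6161


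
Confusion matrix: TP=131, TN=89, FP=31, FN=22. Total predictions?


Total = TP + TN + FP + FN
= 131 + 89 + 31 + 22
= 273
(Predicted positive: 162, predicted negative: 111)

273


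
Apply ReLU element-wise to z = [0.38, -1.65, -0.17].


ReLU(0.38) = max(0, 0.38) = 0.38
ReLU(-1.65) = max(0, -1.65) = 0.0
ReLU(-0.17) = max(0, -0.17) = 0.0
result = [0.38, 0.0, 0.0]

[0.38, 0.0, 0.0]


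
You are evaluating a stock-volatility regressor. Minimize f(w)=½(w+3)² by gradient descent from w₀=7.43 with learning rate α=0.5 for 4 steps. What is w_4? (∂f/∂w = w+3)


step 1: grad = 7.43+3 = 10.43; w = 7.43 - 0.5·(10.43) = 2.215
step 2: grad = 2.215+3 = 5.215; w = 2.215 - 0.5·(5.215) = -0.3925
step 3: grad = -0.3925+3 = 2.6075; w = -0.3925 - 0.5·(2.6075) = -1.69625
step 4: grad = -1.69625+3 = 1.30375; w = -1.69625 - 0.5·(1.30375) = -2.348125

-2.348125


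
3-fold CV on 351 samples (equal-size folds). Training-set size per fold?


Fold size = 351/3 = 117
Training per fold = 351 - 117 = 234

234


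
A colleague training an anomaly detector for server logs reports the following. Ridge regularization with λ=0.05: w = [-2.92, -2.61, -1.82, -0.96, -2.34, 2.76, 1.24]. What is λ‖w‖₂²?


‖w‖₂² = (-2.92)² + (-2.61)² + (-1.82)² + (-0.96)² + (-2.34)² + (2.76)² + (1.24)²
     = 8.5264 + 6.8121 + 3.3124 + 0.9216 + 5.4756 + 7.6176 + 1.5376
     = 34.2033
λ·‖w‖₂² = 0.05·34.2033 = 1.710165

1.710165


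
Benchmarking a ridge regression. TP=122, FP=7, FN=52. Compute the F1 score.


Precision = 122/129 = 0.9457
Recall = 122/174 = 0.7011
F1 = 2·P·R/(P+R) = 2·TP/(2·TP+FP+FN) = 244/(244+7+52) = 244/303 = 0.8053

0.8053


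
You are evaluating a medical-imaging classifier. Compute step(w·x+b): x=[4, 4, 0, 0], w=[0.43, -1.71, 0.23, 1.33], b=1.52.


z = (4)·(0.43) + (4)·(-1.71) + (0)·(0.23) + (0)·(1.33) + 1.52
  = -3.6
step(z) = 0 (z<0)

0


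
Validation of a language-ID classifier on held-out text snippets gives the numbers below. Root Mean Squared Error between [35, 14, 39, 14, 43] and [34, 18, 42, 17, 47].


MSE = 51/5 = 10.2
RMSE = √(51/5) = 3.1937

3.1937


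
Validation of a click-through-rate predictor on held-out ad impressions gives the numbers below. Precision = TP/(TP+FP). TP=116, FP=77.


Precision = TP/(TP+FP)
= 116/(116+77)
= 116/193 = 60.1%

60.1%


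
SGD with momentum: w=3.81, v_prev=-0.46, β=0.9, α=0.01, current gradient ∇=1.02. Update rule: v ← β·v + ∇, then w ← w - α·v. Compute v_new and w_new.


v_new = 0.9·-0.46 + 1.02 = -0.414 + 1.02 = 0.606
w_new = 3.81 - 0.01·0.606 = 3.81 - 0.00606 = 3.80394

v_new=0.606, w_new=3.80394


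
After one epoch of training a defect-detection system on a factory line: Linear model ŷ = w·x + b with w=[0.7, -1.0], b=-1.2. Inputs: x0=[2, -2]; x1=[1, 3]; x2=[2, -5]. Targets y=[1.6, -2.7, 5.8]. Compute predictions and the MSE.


ŷ0 = (0.7)·(2) + (-1.0)·(-2) - 1.2 = 2.2
ŷ1 = (0.7)·(1) + (-1.0)·(3) - 1.2 = -3.5
ŷ2 = (0.7)·(2) + (-1.0)·(-5) - 1.2 = 5.2
errors² = [0.36, 0.64, 0.36]
MSE = 1.3600/3 = 0.4533

0.4533


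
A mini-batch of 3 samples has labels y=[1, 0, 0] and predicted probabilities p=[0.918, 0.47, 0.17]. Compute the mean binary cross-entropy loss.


L[0] = -ln(0.918) = 0.0856
L[1] = -ln(1-0.47) = -ln(0.53) = 0.6349
L[2] = -ln(1-0.17) = -ln(0.83) = 0.1863
mean = (0.0856 + 0.6349 + 0.1863)/3 = 0.3023

0.3023


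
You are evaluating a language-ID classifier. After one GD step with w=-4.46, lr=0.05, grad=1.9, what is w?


w_new = w - α·∇
= -4.46 - 0.05·1.9
= -4.46 - 0.095
= -4.555

-4.555


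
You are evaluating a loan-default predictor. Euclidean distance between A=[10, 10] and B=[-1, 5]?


d = √((10+ 1)² + (10-5)²)
  = √(121 + 25)
  = √146 = 12.083

12.083


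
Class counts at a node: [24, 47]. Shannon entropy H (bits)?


Probabilities: [24/71, 47/71] ≈ [0.338, 0.662]
H = -((24/71)·log₂(24/71) + (47/71)·log₂(47/71))
  = 0.9229 bits

0.9229 bits


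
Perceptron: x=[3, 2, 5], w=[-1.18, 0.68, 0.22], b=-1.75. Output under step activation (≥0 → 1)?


z = (3)·(-1.18) + (2)·(0.68) + (5)·(0.22) - 1.75
  = -2.83
step(z) = 0 (z<0)

0


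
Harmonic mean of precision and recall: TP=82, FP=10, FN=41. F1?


Precision = 82/92 = 0.8913
Recall = 82/123 = 0.6667
F1 = 2·P·R/(P+R) = 2·TP/(2·TP+FP+FN) = 164/(164+10+41) = 164/215 = 0.7628

0.7628


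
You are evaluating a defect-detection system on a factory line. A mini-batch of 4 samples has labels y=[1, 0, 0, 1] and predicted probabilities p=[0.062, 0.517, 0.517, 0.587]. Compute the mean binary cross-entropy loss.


L[0] = -ln(0.062) = 2.7806
L[1] = -ln(1-0.517) = -ln(0.483) = 0.7277
L[2] = -ln(1-0.517) = -ln(0.483) = 0.7277
L[3] = -ln(0.587) = 0.5327
mean = (2.7806 + 0.7277 + 0.7277 + 0.5327)/4 = 1.1922

1.1922


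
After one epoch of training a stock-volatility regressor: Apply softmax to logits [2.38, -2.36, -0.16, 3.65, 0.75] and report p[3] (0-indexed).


Exponentials: e^2.38=10.8049, e^-2.36=0.0944, e^-0.16=0.8521, e^3.65=38.4747, e^0.75=2.117
Sum = 52.3431
Softmax = [0.2064, 0.0018, 0.0163, 0.735, 0.0404]
p[3] = 38.4747/52.3431 = 0.735

0.735


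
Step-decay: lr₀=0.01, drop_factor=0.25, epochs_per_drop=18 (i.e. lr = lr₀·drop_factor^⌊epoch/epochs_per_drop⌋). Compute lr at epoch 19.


n_drops = ⌊19/18⌋ = 1
lr = 0.01·0.25^1 = 0.01·0.25 = 0.0025

0.0025


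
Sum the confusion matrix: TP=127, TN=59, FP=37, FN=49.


Total = TP + TN + FP + FN
= 127 + 59 + 37 + 49
= 272
(Predicted positive: 164, predicted negative: 108)

272


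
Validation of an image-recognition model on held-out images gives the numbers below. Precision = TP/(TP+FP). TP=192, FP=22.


Precision = TP/(TP+FP)
= 192/(192+22)
= 192/214 = 89.72%

89.72%


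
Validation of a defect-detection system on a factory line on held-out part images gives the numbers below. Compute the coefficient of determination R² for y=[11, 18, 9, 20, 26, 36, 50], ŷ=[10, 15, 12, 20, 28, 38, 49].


ȳ = 24.2857
SS_res = Σ(y-ŷ)² = 28
SS_tot = Σ(y-ȳ)² = 1269.43
R² = 1 - SS_res/SS_tot = 1 - 0.0221 = 0.9779

0.9779


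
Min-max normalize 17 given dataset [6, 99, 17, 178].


min=6, max=178
(17-6)/(178-6) = 11/172 = 0.064

0.064


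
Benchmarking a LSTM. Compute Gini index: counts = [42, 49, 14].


Probabilities: [42/105, 49/105, 14/105] ≈ [0.4, 0.4667, 0.1333]
Σpᵢ² = (1764 + 2401 + 196)/105² = 4361/11025
Gini = 1 - Σpᵢ² = 1 - 4361/11025 = 0.6044

0.6044


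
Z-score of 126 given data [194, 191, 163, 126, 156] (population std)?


μ = 166, σ = 24.972
z = (126 - 166)/24.972 = -1.6018

-1.6018


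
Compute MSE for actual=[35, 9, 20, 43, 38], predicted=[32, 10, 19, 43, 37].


Squared errors: (35-32)²=9, (9-10)²=1, (20-19)²=1, (43-43)²=0, (38-37)²=1
Sum = 12
MSE = 12/5 = 12/5

12/5


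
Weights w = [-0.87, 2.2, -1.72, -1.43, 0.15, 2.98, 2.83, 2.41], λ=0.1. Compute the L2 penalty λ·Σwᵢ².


‖w‖₂² = (-0.87)² + (2.2)² + (-1.72)² + (-1.43)² + (0.15)² + (2.98)² + (2.83)² + (2.41)²
     = 0.7569 + 4.84 + 2.9584 + 2.0449 + 0.0225 + 8.8804 + 8.0089 + 5.8081
     = 33.3201
λ·‖w‖₂² = 0.1·33.3201 = 3.33201

3.33201


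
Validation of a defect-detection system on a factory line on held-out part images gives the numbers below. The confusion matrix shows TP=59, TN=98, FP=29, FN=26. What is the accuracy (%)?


Accuracy = (TP+TN)/(TP+TN+FP+FN)
= (59+98)/(212)
= 157/212 = 74.06%

74.06%


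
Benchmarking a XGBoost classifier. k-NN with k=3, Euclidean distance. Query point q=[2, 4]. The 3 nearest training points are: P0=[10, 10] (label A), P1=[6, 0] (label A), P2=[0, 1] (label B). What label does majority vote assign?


d(q,P0) = 10.0  (label A)
d(q,P1) = 5.6569  (label A)
d(q,P2) = 3.6056  (label B)
Votes: A=2, B=1
Majority → A

A


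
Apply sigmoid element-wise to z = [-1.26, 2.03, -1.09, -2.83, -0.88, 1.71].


σ(-1.26) = 1/(1+e^1.26) = 0.221
σ(2.03) = 1/(1+e^-2.03) = 0.8839
σ(-1.09) = 1/(1+e^1.09) = 0.2516
σ(-2.83) = 1/(1+e^2.83) = 0.0557
σ(-0.88) = 1/(1+e^0.88) = 0.2932
σ(1.71) = 1/(1+e^-1.71) = 0.8468
result = [0.221, 0.8839, 0.2516, 0.0557, 0.2932, 0.8468]

[0.221, 0.8839, 0.2516, 0.0557, 0.2932, 0.8468]


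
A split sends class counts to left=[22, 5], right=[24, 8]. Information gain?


Parent = [46, 13], H_parent = 0.7608
H_left = 0.6913 (n=27), H_right = 0.8113 (n=32)
H_children = (27/59)·0.6913 + (32/59)·0.8113 = 0.7564
IG = 0.7608 - 0.7564 = 0.0044

0.0044


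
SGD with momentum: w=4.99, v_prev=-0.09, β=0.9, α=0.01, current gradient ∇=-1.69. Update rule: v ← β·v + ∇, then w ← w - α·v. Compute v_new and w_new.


v_new = 0.9·-0.09 - 1.69 = -0.081 - 1.69 = -1.771
w_new = 4.99 - 0.01·-1.771 = 4.99 + 0.01771 = 5.00771

v_new=-1.771, w_new=5.00771


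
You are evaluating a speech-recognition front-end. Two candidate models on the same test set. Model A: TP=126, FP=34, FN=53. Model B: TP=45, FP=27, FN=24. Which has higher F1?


Model A: P=126/160=0.7875, R=126/179=0.7039, F1=2PR/(P+R)=2TP/(2TP+FP+FN)=252/339=0.7434
Model B: P=45/72=0.625, R=45/69=0.6522, F1=2PR/(P+R)=2TP/(2TP+FP+FN)=90/141=0.6383
0.7434 > 0.6383 → Model A

Model A


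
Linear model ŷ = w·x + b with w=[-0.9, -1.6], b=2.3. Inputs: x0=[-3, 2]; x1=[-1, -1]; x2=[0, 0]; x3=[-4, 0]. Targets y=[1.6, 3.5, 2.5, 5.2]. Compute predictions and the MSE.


ŷ0 = (-0.9)·(-3) + (-1.6)·(2) + 2.3 = 1.8
ŷ1 = (-0.9)·(-1) + (-1.6)·(-1) + 2.3 = 4.8
ŷ2 = (-0.9)·(0) + (-1.6)·(0) + 2.3 = 2.3
ŷ3 = (-0.9)·(-4) + (-1.6)·(0) + 2.3 = 5.9
errors² = [0.04, 1.69, 0.04, 0.49]
MSE = 2.2600/4 = 0.565

0.565


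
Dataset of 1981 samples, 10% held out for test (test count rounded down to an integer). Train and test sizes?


Test = ⌊1981·10/100⌋ = 198
Train = 1981 - 198 = 1783

Train: 1783, Test: 198


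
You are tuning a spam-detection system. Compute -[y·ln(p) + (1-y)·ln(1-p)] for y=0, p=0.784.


BCE = -[y·ln(p) + (1-y)·ln(1-p)]
= -0 - 1·ln(1-0.784)
= -ln(0.216) = 1.5325

1.5325


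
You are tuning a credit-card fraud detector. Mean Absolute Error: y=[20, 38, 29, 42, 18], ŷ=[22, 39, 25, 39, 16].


Absolute errors: |20-22|=2, |38-39|=1, |29-25|=4, |42-39|=3, |18-16|=2
Sum = 12
MAE = 12/5 = 12/5

12/5


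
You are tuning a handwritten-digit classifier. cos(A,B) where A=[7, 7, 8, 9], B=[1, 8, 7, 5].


A·B = 7·1 + 7·8 + 8·7 + 9·5 = 164
‖A‖ = √243 = 15.5885, ‖B‖ = √139 = 11.7898
cos = 164/(√243·√139) = 164/√33777 = 0.8923

0.8923


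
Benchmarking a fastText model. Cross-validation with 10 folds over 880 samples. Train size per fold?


Fold size = 880/10 = 88
Training per fold = 880 - 88 = 792

792


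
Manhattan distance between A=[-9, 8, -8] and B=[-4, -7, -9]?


d = |-9+ 4| + |8+ 7| + |-8+ 9|
  = 5 + 15 + 1
  = 21

21


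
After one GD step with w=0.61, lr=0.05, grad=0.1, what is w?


w_new = w - α·∇
= 0.61 - 0.05·0.1
= 0.61 - 0.005
= 0.605

0.605


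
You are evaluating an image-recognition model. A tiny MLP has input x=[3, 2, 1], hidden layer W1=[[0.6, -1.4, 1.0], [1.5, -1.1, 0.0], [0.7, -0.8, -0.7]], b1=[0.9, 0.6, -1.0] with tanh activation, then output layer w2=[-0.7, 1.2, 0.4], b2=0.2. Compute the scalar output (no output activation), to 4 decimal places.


z1[0] = (0.6)·(3) + (-1.4)·(2) + (1.0)·(1) + 0.9 = 0.9
z1[1] = (1.5)·(3) + (-1.1)·(2) + (0.0)·(1) + 0.6 = 2.9
z1[2] = (0.7)·(3) + (-0.8)·(2) + (-0.7)·(1) - 1.0 = -1.2
h = tanh(z1) = [0.7163, 0.994, -0.8337]
output = (-0.7)·(0.7163) + (1.2)·(0.994) + (0.4)·(-0.8337) + 0.2 = 0.5579

0.5579


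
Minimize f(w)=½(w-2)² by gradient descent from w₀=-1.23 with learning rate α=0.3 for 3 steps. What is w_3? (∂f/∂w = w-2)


step 1: grad = -1.23-2 = -3.23; w = -1.23 - 0.3·(-3.23) = -0.261
step 2: grad = -0.261-2 = -2.261; w = -0.261 - 0.3·(-2.261) = 0.4173
step 3: grad = 0.4173-2 = -1.5827; w = 0.4173 - 0.3·(-1.5827) = 0.89211

0.89211


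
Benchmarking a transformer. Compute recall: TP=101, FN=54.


Recall = TP/(TP+FN)
= 101/(101+54)
= 101/155 = 65.16%

65.16%


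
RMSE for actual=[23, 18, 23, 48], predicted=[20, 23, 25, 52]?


MSE = 54/4 = 13.5
RMSE = √(54/4) = 3.6742

3.6742


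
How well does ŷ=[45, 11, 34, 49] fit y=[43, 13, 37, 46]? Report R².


ȳ = 34.75
SS_res = Σ(y-ŷ)² = 26
SS_tot = Σ(y-ȳ)² = 672.75
R² = 1 - SS_res/SS_tot = 1 - 0.0386 = 0.9614

0.9614


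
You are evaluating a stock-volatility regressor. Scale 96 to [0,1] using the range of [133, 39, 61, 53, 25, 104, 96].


min=25, max=133
(96-25)/(133-25) = 71/108 = 0.6574

0.6574


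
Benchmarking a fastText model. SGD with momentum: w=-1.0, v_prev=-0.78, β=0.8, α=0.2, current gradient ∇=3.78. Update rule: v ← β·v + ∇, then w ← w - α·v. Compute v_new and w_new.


v_new = 0.8·-0.78 + 3.78 = -0.624 + 3.78 = 3.156
w_new = -1.0 - 0.2·3.156 = -1.0 - 0.6312 = -1.6312

v_new=3.156, w_new=-1.6312


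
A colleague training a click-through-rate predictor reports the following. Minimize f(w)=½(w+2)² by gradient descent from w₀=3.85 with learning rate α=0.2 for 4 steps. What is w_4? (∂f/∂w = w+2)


step 1: grad = 3.85+2 = 5.85; w = 3.85 - 0.2·(5.85) = 2.68
step 2: grad = 2.68+2 = 4.68; w = 2.68 - 0.2·(4.68) = 1.744
step 3: grad = 1.744+2 = 3.744; w = 1.744 - 0.2·(3.744) = 0.9952
step 4: grad = 0.9952+2 = 2.9952; w = 0.9952 - 0.2·(2.9952) = 0.39616

0.39616


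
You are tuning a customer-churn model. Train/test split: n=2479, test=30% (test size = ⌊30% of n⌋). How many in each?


Test = ⌊2479·30/100⌋ = 743
Train = 2479 - 743 = 1736

Train: 1736, Test: 743


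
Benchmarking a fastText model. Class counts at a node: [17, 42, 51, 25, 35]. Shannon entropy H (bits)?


Probabilities: [17/170, 42/170, 51/170, 25/170, 35/170] ≈ [0.1, 0.2471, 0.3, 0.1471, 0.2059]
H = -((17/170)·log₂(17/170) + (42/170)·log₂(42/170) + (51/170)·log₂(51/170) + (25/170)·log₂(25/170) + (35/170)·log₂(35/170))
  = 2.2277 bits

2.2277 bits


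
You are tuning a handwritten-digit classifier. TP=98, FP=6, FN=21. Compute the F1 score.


Precision = 98/104 = 0.9423
Recall = 98/119 = 0.8235
F1 = 2·P·R/(P+R) = 2·TP/(2·TP+FP+FN) = 196/(196+6+21) = 196/223 = 0.8789

0.8789


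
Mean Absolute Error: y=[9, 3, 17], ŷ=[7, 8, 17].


Absolute errors: |9-7|=2, |3-8|=5, |17-17|=0
Sum = 7
MAE = 7/3 = 7/3

7/3


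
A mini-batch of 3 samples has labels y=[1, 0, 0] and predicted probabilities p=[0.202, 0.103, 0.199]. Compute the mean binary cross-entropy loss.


L[0] = -ln(0.202) = 1.5995
L[1] = -ln(1-0.103) = -ln(0.897) = 0.1087
L[2] = -ln(1-0.199) = -ln(0.801) = 0.2219
mean = (1.5995 + 0.1087 + 0.2219)/3 = 0.6434

0.6434


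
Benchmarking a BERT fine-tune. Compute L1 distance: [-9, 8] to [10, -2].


d = |-9-10| + |8+ 2|
  = 19 + 10
  = 29

29


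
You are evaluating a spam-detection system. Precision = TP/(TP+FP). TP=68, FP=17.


Precision = TP/(TP+FP)
= 68/(68+17)
= 68/85 = 80.0%

80.0%


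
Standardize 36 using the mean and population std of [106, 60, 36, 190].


μ = 98, σ = 58.7707
z = (36 - 98)/58.7707 = -1.0549

-1.0549


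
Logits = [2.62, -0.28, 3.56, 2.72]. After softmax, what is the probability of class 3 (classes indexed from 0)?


Exponentials: e^2.62=13.7357, e^-0.28=0.7558, e^3.56=35.1632, e^2.72=15.1803
Sum = 64.835
Softmax = [0.2119, 0.0117, 0.5423, 0.2341]
p[3] = 15.1803/64.835 = 0.2341

0.2341


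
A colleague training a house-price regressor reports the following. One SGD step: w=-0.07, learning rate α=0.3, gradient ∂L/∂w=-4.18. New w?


w_new = w - α·∇
= -0.07 - 0.3·-4.18
= -0.07 + 1.254
= 1.184

1.184


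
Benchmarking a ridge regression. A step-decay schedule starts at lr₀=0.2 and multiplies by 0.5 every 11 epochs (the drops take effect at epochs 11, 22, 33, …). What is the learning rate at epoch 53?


n_drops = ⌊53/11⌋ = 4
lr = 0.2·0.5^4 = 0.2·0.0625 = 0.0125

0.0125
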